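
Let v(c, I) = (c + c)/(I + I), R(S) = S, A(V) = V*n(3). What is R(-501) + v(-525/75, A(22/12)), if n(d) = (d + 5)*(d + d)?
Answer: -44095/88 ≈ -501.08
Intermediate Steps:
n(d) = 2*d*(5 + d) (n(d) = (5 + d)*(2*d) = 2*d*(5 + d))
A(V) = 48*V (A(V) = V*(2*3*(5 + 3)) = V*(2*3*8) = V*48 = 48*V)
v(c, I) = c/I (v(c, I) = (2*c)/((2*I)) = (2*c)*(1/(2*I)) = c/I)
R(-501) + v(-525/75, A(22/12)) = -501 + (-525/75)/((48*(22/12))) = -501 + (-525*1/75)/((48*(22*(1/12)))) = -501 - 7/(48*(11/6)) = -501 - 7/88 = -44095/88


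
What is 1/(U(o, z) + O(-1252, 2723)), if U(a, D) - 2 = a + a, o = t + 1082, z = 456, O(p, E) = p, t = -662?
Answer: -1/410 ≈ -0.0024390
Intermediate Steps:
o = 420 (o = -662 + 1082 = 420)
U(a, D) = 2 + 2*a (U(a, D) = 2 + (a + a) = 2 + 2*a)
1/(U(o, z) + O(-1252, 2723)) = 1/((2 + 2*420) - 1252) = 1/((2 + 840) - 1252) = 1/(842 - 1252) = 1/(-410) = -1/410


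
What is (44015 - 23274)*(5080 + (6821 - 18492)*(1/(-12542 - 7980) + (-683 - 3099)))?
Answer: 18790094038291415/20522 ≈ 9.1561e+11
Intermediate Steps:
(44015 - 23274)*(5080 + (6821 - 18492)*(1/(-12542 - 7980) + (-683 - 3099))) = 20741*(5080 - 11671*(1/(-20522) - 3782)) = 20741*(5080 - 11671*(-1/20522 - 3782)) = 20741*(5080 - 11671*(-77614205/20522)) = 20741*(5080 + 905835386555/20522) = 20741*(905939638315/20522) = 18790094038291415/20522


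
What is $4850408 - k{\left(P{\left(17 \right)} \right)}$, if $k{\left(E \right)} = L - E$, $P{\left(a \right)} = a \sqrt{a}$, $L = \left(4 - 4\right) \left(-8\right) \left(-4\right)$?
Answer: $4850408 + 17 \sqrt{17} \approx 4.8505 \cdot 10^{6}$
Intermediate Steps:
$L = 0$ ($L = 0 \left(-8\right) \left(-4\right) = 0 \left(-4\right) = 0$)
$P{\left(a \right)} = a^{\frac{3}{2}}$
$k{\left(E \right)} = - E$ ($k{\left(E \right)} = 0 - E = - E$)
$4850408 - k{\left(P{\left(17 \right)} \right)} = 4850408 - - 17^{\frac{3}{2}} = 4850408 - - 17 \sqrt{17} = 4850408 + 17 \sqrt{17}$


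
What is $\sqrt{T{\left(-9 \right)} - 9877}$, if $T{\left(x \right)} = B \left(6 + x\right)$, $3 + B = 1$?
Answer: $i \sqrt{9871} \approx 99.353 i$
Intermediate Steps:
$B = -2$ ($B = -3 + 1 = -2$)
$T{\left(x \right)} = -12 - 2 x$ ($T{\left(x \right)} = - 2 \left(6 + x\right) = -12 - 2 x$)
$\sqrt{T{\left(-9 \right)} - 9877} = \sqrt{\left(-12 - -18\right) - 9877} = \sqrt{\left(-12 + 18\right) - 9877} = \sqrt{6 - 9877} = \sqrt{-9871} = i \sqrt{9871}$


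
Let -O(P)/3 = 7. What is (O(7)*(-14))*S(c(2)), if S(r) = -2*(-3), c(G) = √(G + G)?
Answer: 1764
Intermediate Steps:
c(G) = √2*√G (c(G) = √(2*G) = √2*√G)
O(P) = -21 (O(P) = -3*7 = -21)
S(r) = 6
(O(7)*(-14))*S(c(2)) = -21*(-14)*6 = 294*6 = 1764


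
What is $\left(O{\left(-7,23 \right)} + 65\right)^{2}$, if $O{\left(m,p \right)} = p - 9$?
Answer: $6241$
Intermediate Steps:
$O{\left(m,p \right)} = -9 + p$ ($O{\left(m,p \right)} = p - 9 = -9 + p$)
$\left(O{\left(-7,23 \right)} + 65\right)^{2} = \left(\left(-9 + 23\right) + 65\right)^{2} = \left(14 + 65\right)^{2} = 79^{2} = 6241$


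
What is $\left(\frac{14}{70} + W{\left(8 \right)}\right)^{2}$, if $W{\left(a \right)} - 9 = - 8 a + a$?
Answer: $\frac{54756}{25} \approx 2190.2$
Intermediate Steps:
$W{\left(a \right)} = 9 - 7 a$ ($W{\left(a \right)} = 9 + \left(- 8 a + a\right) = 9 - 7 a$)
$\left(\frac{14}{70} + W{\left(8 \right)}\right)^{2} = \left(\frac{14}{70} + \left(9 - 56\right)\right)^{2} = \left(14 \cdot \frac{1}{70} + \left(9 - 56\right)\right)^{2} = \left(\frac{1}{5} - 47\right)^{2} = \left(- \frac{234}{5}\right)^{2} = \frac{54756}{25}$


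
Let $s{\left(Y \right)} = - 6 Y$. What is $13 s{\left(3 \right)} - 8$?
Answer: $-242$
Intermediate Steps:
$13 s{\left(3 \right)} - 8 = 13 \left(\left(-6\right) 3\right) - 8 = 13 \left(-18\right) - 8 = -234 - 8 = -242$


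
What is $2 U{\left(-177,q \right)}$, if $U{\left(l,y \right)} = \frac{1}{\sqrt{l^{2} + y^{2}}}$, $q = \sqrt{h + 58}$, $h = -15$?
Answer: $\frac{\sqrt{7843}}{7843} \approx 0.011292$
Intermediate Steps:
$q = \sqrt{43}$ ($q = \sqrt{-15 + 58} = \sqrt{43} \approx 6.5574$)
$U{\left(l,y \right)} = \frac{1}{\sqrt{l^{2} + y^{2}}}$
$2 U{\left(-177,q \right)} = \frac{2}{\sqrt{\left(-177\right)^{2} + \left(\sqrt{43}\right)^{2}}} = \frac{2}{\sqrt{31329 + 43}} = \frac{2}{2 \sqrt{7843}} = 2 \frac{\sqrt{7843}}{15686} = \frac{\sqrt{7843}}{7843}$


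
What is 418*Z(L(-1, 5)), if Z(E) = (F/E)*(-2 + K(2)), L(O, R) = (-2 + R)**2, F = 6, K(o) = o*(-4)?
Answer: -8360/3 ≈ -2786.7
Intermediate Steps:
K(o) = -4*o
Z(E) = -60/E (Z(E) = (6/E)*(-2 - 4*2) = (6/E)*(-2 - 8) = (6/E)*(-10) = -60/E)
418*Z(L(-1, 5)) = 418*(-60/(-2 + 5)**2) = 418*(-60/(3**2)) = 418*(-60/9) = 418*(-60*1/9) = 418*(-20/3) = -8360/3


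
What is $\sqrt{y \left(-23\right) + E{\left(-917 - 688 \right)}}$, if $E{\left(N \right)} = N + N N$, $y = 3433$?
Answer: $\sqrt{2495461} \approx 1579.7$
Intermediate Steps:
$E{\left(N \right)} = N + N^{2}$
$\sqrt{y \left(-23\right) + E{\left(-917 - 688 \right)}} = \sqrt{3433 \left(-23\right) + \left(-917 - 688\right) \left(1 - 1605\right)} = \sqrt{-78959 - 1605 \left(1 - 1605\right)} = \sqrt{-78959 - -2574420} = \sqrt{-78959 + 2574420} = \sqrt{2495461}$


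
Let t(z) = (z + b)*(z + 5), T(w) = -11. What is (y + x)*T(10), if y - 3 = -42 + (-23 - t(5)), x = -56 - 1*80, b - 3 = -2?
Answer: 2838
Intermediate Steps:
b = 1 (b = 3 - 2 = 1)
t(z) = (1 + z)*(5 + z) (t(z) = (z + 1)*(z + 5) = (1 + z)*(5 + z))
x = -136 (x = -56 - 80 = -136)
y = -122 (y = 3 + (-42 + (-23 - (5 + 5² + 6*5))) = 3 + (-42 + (-23 - (5 + 25 + 30))) = 3 + (-42 + (-23 - 1*60)) = 3 + (-42 + (-23 - 60)) = 3 + (-42 - 83) = 3 - 125 = -122)
(y + x)*T(10) = (-122 - 136)*(-11) = -258*(-11) = 2838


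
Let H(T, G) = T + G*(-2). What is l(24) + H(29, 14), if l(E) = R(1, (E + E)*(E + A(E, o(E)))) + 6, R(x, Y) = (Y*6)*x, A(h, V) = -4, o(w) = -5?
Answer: 5767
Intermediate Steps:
R(x, Y) = 6*Y*x (R(x, Y) = (6*Y)*x = 6*Y*x)
H(T, G) = T - 2*G
l(E) = 6 + 12*E*(-4 + E) (l(E) = 6*((E + E)*(E - 4))*1 + 6 = 6*((2*E)*(-4 + E))*1 + 6 = 6*(2*E*(-4 + E))*1 + 6 = 12*E*(-4 + E) + 6 = 6 + 12*E*(-4 + E))
l(24) + H(29, 14) = (6 + 12*24*(-4 + 24)) + (29 - 2*14) = (6 + 12*24*20) + (29 - 28) = (6 + 5760) + 1 = 5766 + 1 = 5767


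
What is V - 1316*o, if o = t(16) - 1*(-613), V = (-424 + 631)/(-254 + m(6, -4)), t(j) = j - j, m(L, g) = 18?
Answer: -190383295/236 ≈ -8.0671e+5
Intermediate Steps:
t(j) = 0
V = -207/236 (V = (-424 + 631)/(-254 + 18) = 207/(-236) = 207*(-1/236) = -207/236 ≈ -0.87712)
o = 613 (o = 0 - 1*(-613) = 0 + 613 = 613)
V - 1316*o = -207/236 - 1316*613 = -207/236 - 806708 = -190383295/236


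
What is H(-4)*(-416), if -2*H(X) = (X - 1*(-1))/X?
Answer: 156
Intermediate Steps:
H(X) = -(1 + X)/(2*X) (H(X) = -(X - 1*(-1))/(2*X) = -(X + 1)/(2*X) = -(1 + X)/(2*X))
H(-4)*(-416) = ((½)*(-1 - 1*(-4))/(-4))*(-416) = ((½)*(-¼)*(-1 + 4))*(-416) = ((½)*(-¼)*3)*(-416) = -3/8*(-416) = 156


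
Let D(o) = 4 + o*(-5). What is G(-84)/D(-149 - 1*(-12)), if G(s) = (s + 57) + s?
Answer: -111/689 ≈ -0.16110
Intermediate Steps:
G(s) = 57 + 2*s (G(s) = (57 + s) + s = 57 + 2*s)
D(o) = 4 - 5*o
G(-84)/D(-149 - 1*(-12)) = (57 + 2*(-84))/(4 - 5*(-149 - 1*(-12))) = (57 - 168)/(4 - 5*(-149 + 12)) = -111/(4 - 5*(-137)) = -111/(4 + 685) = -111/689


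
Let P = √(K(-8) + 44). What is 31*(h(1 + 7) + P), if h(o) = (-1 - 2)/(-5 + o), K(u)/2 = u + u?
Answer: -31 + 62*√3 ≈ 76.387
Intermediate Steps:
K(u) = 4*u (K(u) = 2*(u + u) = 2*(2*u) = 4*u)
h(o) = -3/(-5 + o)
P = 2*√3 (P = √(4*(-8) + 44) = √(-32 + 44) = √12 = 2*√3 ≈ 3.4641)
31*(h(1 + 7) + P) = 31*(-3/(-5 + (1 + 7)) + 2*√3) = 31*(-3/(-5 + 8) + 2*√3) = 31*(-3/3 + 2*√3) = 31*(-3*⅓ + 2*√3) = 31*(-1 + 2*√3) = -31 + 62*√3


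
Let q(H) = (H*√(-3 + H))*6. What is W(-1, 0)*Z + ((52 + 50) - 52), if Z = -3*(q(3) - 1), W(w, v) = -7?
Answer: 29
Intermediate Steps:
q(H) = 6*H*√(-3 + H)
Z = 3 (Z = -3*(6*3*√(-3 + 3) - 1) = -3*(6*3*√0 - 1) = -3*(6*3*0 - 1) = -3*(0 - 1) = -3*(-1) = 3)
W(-1, 0)*Z + ((52 + 50) - 52) = -7*3 + ((52 + 50) - 52) = -21 + (102 - 52) = -21 + 50 = 29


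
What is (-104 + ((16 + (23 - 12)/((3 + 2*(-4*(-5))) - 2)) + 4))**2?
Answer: 11785489/1681 ≈ 7011.0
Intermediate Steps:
(-104 + ((16 + (23 - 12)/((3 + 2*(-4*(-5))) - 2)) + 4))**2 = (-104 + ((16 + 11/((3 + 2*20) - 2)) + 4))**2 = (-104 + ((16 + 11/((3 + 40) - 2)) + 4))**2 = (-104 + ((16 + 11/(43 - 2)) + 4))**2 = (-104 + ((16 + 11/41) + 4))**2 = (-104 + (667/41 + 4))**2 = (-104 + 831/41)**2 = (-3433/41)**2 = 11785489/1681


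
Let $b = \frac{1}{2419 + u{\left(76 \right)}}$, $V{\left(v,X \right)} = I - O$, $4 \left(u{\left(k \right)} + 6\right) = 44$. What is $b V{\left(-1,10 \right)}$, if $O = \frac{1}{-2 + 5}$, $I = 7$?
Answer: $\frac{5}{1818} \approx 0.0027503$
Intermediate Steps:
$u{\left(k \right)} = 5$ ($u{\left(k \right)} = -6 + \frac{1}{4} \cdot 44 = -6 + 11 = 5$)
$O = \frac{1}{3} \approx 0.33333$
$V{\left(v,X \right)} = \frac{20}{3}$ ($V{\left(v,X \right)} = 7 - \frac{1}{3} = \frac{20}{3}$)
$b = \frac{1}{2424}$ ($b = \frac{1}{2419 + 5} = \frac{1}{2424} \approx 0.00041254$)
$b V{\left(-1,10 \right)} = \frac{1}{2424} \cdot \frac{20}{3} = \frac{5}{1818}$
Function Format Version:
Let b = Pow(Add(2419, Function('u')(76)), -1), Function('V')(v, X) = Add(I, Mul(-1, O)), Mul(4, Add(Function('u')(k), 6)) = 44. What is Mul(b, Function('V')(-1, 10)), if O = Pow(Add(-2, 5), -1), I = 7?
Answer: Rational(5, 1818) ≈ 0.0027503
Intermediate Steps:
Function('u')(k) = 5 (Function('u')(k) = Add(-6, Mul(Rational(1, 4), 44)) = Add(-6, 11) = 5)
O = Rational(1, 3) (O = Pow(3, -1) = Rational(1, 3) ≈ 0.33333)
Function('V')(v, X) = Rational(20, 3) (Function('V')(v, X) = Add(7, Mul(-1, Rational(1, 3))) = Add(7, Rational(-1, 3)) = Rational(20, 3))
b = Rational(1, 2424) (b = Pow(Add(2419, 5), -1) = Pow(2424, -1) = Rational(1, 2424) ≈ 0.00041254)
Mul(b, Function('V')(-1, 10)) = Mul(Rational(1, 2424), Rational(20, 3)) = Rational(5, 1818)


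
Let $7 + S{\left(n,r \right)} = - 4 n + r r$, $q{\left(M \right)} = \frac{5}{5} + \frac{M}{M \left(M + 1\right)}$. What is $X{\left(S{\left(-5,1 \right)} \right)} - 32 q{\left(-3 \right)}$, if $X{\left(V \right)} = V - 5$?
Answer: $-7$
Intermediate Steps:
$q{\left(M \right)} = 1 + \frac{1}{1 + M}$ ($q{\left(M \right)} = 5 \cdot \frac{1}{5} + \frac{M}{M \left(1 + M\right)} = 1 + M \frac{1}{M \left(1 + M\right)} = 1 + \frac{1}{1 + M}$)
$S{\left(n,r \right)} = -7 + r^{2} - 4 n$ ($S{\left(n,r \right)} = -7 - \left(4 n - r r\right) = -7 - \left(- r^{2} + 4 n\right) = -7 + r^{2} - 4 n$)
$X{\left(V \right)} = -5 + V$
$X{\left(S{\left(-5,1 \right)} \right)} - 32 q{\left(-3 \right)} = \left(-5 - \left(-13 - 1\right)\right) - 32 \frac{2 - 3}{1 - 3} = \left(-5 + \left(-7 + 1 + 20\right)\right) - 32 \frac{1}{-2} \left(-1\right) = \left(-5 + 14\right) - 32 \left(\left(- \frac{1}{2}\right) \left(-1\right)\right) = 9 - 16 = -7$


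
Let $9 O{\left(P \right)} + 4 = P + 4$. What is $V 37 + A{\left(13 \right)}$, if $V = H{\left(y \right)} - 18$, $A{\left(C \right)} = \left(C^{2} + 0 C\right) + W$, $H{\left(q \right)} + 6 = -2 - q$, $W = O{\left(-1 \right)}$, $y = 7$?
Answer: $- \frac{9469}{9} \approx -1052.1$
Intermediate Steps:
$O{\left(P \right)} = \frac{P}{9}$ ($O{\left(P \right)} = - \frac{4}{9} + \frac{P + 4}{9} = - \frac{4}{9} + \frac{4 + P}{9} = - \frac{4}{9} + \left(\frac{4}{9} + \frac{P}{9}\right) = \frac{P}{9}$)
$W = - \frac{1}{9}$ ($W = \frac{1}{9} \left(-1\right) = - \frac{1}{9} \approx -0.11111$)
$H{\left(q \right)} = -8 - q$ ($H{\left(q \right)} = -6 - \left(2 + q\right) = -8 - q$)
$A{\left(C \right)} = - \frac{1}{9} + C^{2}$ ($A{\left(C \right)} = \left(C^{2} + 0 C\right) - \frac{1}{9} = \left(C^{2} + 0\right) - \frac{1}{9} = C^{2} - \frac{1}{9} = - \frac{1}{9} + C^{2}$)
$V = -33$ ($V = \left(-8 - 7\right) - 18 = -15 - 18 = -33$)
$V 37 + A{\left(13 \right)} = \left(-33\right) 37 - \left(\frac{1}{9} - 13^{2}\right) = -1221 + \left(- \frac{1}{9} + 169\right) = -1221 + \frac{1520}{9} = - \frac{9469}{9}$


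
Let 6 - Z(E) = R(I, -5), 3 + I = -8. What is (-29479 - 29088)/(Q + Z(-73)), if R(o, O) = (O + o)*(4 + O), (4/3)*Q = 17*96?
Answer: -58567/1214 ≈ -48.243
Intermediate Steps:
Q = 1224 (Q = 3*(17*96)/4 = (¾)*1632 = 1224)
I = -11 (I = -3 - 8 = -11)
R(o, O) = (4 + O)*(O + o)
Z(E) = -10 (Z(E) = 6 - ((-5)² + 4*(-5) + 4*(-11) - 5*(-11)) = 6 - (25 - 20 - 44 + 55) = 6 - 1*16 = 6 - 16 = -10)
(-29479 - 29088)/(Q + Z(-73)) = (-29479 - 29088)/(1224 - 10) = -58567/1214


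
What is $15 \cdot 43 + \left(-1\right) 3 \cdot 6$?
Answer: $627$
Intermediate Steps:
$15 \cdot 43 + \left(-1\right) 3 \cdot 6 = 645 - 18 = 627$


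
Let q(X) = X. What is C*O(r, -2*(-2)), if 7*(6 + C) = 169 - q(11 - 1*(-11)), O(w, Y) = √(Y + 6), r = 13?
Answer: 15*√10 ≈ 47.434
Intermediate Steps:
O(w, Y) = √(6 + Y)
C = 15 (C = -6 + (169 - (11 - 1*(-11)))/7 = -6 + (169 - (11 + 11))/7 = -6 + (169 - 1*22)/7 = -6 + (169 - 22)/7 = -6 + (⅐)*147 = -6 + 21 = 15)
C*O(r, -2*(-2)) = 15*√(6 - 2*(-2)) = 15*√(6 + 4) = 15*√10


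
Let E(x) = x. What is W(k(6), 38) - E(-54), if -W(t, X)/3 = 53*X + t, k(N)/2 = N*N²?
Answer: -7284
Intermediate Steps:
k(N) = 2*N³ (k(N) = 2*(N*N²) = 2*N³)
W(t, X) = -159*X - 3*t (W(t, X) = -3*(53*X + t) = -3*(t + 53*X) = -159*X - 3*t)
W(k(6), 38) - E(-54) = (-159*38 - 6*6³) - 1*(-54) = (-6042 - 6*216) + 54 = (-6042 - 3*432) + 54 = (-6042 - 1296) + 54 = -7338 + 54 = -7284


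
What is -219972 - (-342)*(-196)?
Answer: -287004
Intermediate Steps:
-219972 - (-342)*(-196) = -219972 - 1*67032 = -219972 - 67032 = -287004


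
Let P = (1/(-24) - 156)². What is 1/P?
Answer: 576/14025025 ≈ 4.1069e-5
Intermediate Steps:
P = 14025025/576 (P = (-1/24 - 156)² = (-3745/24)² = 14025025/576 ≈ 24349.)
1/P = 1/(14025025/576) = 576/14025025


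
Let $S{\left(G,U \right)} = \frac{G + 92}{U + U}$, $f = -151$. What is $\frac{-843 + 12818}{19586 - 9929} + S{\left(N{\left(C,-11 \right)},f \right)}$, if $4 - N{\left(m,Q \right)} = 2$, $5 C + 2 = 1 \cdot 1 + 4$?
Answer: $\frac{1354346}{1458207} \approx 0.92877$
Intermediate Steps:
$C = \frac{3}{5}$ ($C = - \frac{2}{5} + \frac{1 \cdot 1 + 4}{5} = - \frac{2}{5} + \frac{1 + 4}{5} = - \frac{2}{5} + \frac{1}{5} \cdot 5 = - \frac{2}{5} + 1 = \frac{3}{5} \approx 0.6$)
$N{\left(m,Q \right)} = 2$ ($N{\left(m,Q \right)} = 4 - 2 = 2$)
$S{\left(G,U \right)} = \frac{92 + G}{2 U}$
$\frac{-843 + 12818}{19586 - 9929} + S{\left(N{\left(C,-11 \right)},f \right)} = \frac{-843 + 12818}{19586 - 9929} + \frac{92 + 2}{2 \left(-151\right)} = \frac{11975}{9657} + \frac{1}{2} \left(- \frac{1}{151}\right) 94 = 11975 \cdot \frac{1}{9657} - \frac{47}{151} = \frac{11975}{9657} - \frac{47}{151} = \frac{1354346}{1458207}$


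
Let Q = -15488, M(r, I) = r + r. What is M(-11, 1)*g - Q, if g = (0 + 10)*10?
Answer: 13288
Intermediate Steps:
M(r, I) = 2*r
g = 100 (g = 10*10 = 100)
M(-11, 1)*g - Q = (2*(-11))*100 - 1*(-15488) = -22*100 + 15488 = -2200 + 15488 = 13288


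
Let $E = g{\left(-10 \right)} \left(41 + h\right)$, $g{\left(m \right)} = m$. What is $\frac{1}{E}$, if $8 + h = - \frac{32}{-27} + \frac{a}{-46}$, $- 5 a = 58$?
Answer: $- \frac{621}{213856} \approx -0.0029038$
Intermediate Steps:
$a = - \frac{58}{5}$ ($a = \left(- \frac{1}{5}\right) 58 = - \frac{58}{5} \approx -11.6$)
$h = - \frac{20377}{3105}$ ($h = -8 - \left(- \frac{32}{27} - \frac{29}{115}\right) = -8 - - \frac{4463}{3105} = -8 + \left(\frac{32}{27} + \frac{29}{115}\right) = -8 + \frac{4463}{3105} = - \frac{20377}{3105} \approx -6.5626$)
$E = - \frac{213856}{621}$ ($E = - 10 \left(41 - \frac{20377}{3105}\right) = \left(-10\right) \frac{106928}{3105} = - \frac{213856}{621} \approx -344.37$)
$\frac{1}{E} = \frac{1}{- \frac{213856}{621}} = - \frac{621}{213856}$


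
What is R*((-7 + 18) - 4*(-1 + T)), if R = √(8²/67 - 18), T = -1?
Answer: 19*I*√76514/67 ≈ 78.442*I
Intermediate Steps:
R = I*√76514/67 (R = √(64*(1/67) - 18) = √(64/67 - 18) = √(-1142/67) = I*√76514/67 ≈ 4.1285*I)
R*((-7 + 18) - 4*(-1 + T)) = (I*√76514/67)*((-7 + 18) - 4*(-1 - 1)) = (I*√76514/67)*(11 - 4*(-2)) = (I*√76514/67)*(11 + 8) = (I*√76514/67)*19 = 19*I*√76514/67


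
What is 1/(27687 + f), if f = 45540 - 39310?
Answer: 1/33917 ≈ 2.9484e-5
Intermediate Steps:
f = 6230
1/(27687 + f) = 1/(27687 + 6230) = 1/33917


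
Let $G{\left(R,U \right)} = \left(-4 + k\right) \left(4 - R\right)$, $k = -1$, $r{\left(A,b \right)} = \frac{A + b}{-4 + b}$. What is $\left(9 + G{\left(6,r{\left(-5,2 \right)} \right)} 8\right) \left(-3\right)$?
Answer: $-267$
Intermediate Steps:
$r{\left(A,b \right)} = \frac{A + b}{-4 + b}$
$G{\left(R,U \right)} = -20 + 5 R$ ($G{\left(R,U \right)} = \left(-4 - 1\right) \left(4 - R\right) = - 5 \left(4 - R\right) = -20 + 5 R$)
$\left(9 + G{\left(6,r{\left(-5,2 \right)} \right)} 8\right) \left(-3\right) = \left(9 + \left(-20 + 5 \cdot 6\right) 8\right) \left(-3\right) = \left(9 + \left(-20 + 30\right) 8\right) \left(-3\right) = \left(9 + 10 \cdot 8\right) \left(-3\right) = \left(9 + 80\right) \left(-3\right) = 89 \left(-3\right) = -267$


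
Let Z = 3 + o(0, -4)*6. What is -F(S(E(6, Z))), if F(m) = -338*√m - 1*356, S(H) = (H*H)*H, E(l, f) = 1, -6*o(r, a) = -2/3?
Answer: 694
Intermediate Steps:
o(r, a) = ⅑ (o(r, a) = -(-1)/(3*3) = -⅙*(-⅔) = ⅑)
Z = 11/3 (Z = 3 + (⅑)*6 = 3 + ⅔ = 11/3 ≈ 3.6667)
S(H) = H³ (S(H) = H²*H = H³)
F(m) = -356 - 338*√m (F(m) = -338*√m - 356 = -356 - 338*√m)
-F(S(E(6, Z))) = -(-356 - 338*√(1³)) = -(-356 - 338*√1) = -(-356 - 338*1) = -(-356 - 338) = -1*(-694) = 694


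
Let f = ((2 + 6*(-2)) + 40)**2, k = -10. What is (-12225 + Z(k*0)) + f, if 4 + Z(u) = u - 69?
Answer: -11398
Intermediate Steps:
Z(u) = -73 + u (Z(u) = -4 + (u - 69) = -4 + (-69 + u) = -73 + u)
f = 900 (f = ((2 - 12) + 40)**2 = (-10 + 40)**2 = 30**2 = 900)
(-12225 + Z(k*0)) + f = (-12225 + (-73 - 10*0)) + 900 = (-12225 + (-73 + 0)) + 900 = (-12225 - 73) + 900 = -12298 + 900 = -11398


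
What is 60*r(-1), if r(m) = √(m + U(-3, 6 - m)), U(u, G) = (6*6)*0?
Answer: 60*I ≈ 60.0*I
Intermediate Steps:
U(u, G) = 0 (U(u, G) = 36*0 = 0)
r(m) = √m (r(m) = √(m + 0) = √m)
60*r(-1) = 60*√(-1) = 60*I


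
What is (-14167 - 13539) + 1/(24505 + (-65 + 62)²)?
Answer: -679184883/24514 ≈ -27706.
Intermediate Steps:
(-14167 - 13539) + 1/(24505 + (-65 + 62)²) = -27706 + 1/(24505 + (-3)²) = -27706 + 1/(24505 + 9) = -27706 + 1/24514 = -679184883/24514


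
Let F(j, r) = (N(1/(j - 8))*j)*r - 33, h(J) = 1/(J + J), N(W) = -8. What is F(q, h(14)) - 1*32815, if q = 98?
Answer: -32876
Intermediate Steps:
h(J) = 1/(2*J)
F(j, r) = -33 - 8*j*r (F(j, r) = (-8*j)*r - 33 = -8*j*r - 33 = -33 - 8*j*r)
F(q, h(14)) - 1*32815 = (-33 - 8*98*(1/2)/14) - 1*32815 = (-33 - 8*98*(1/2)*(1/14)) - 32815 = (-33 - 8*98*1/28) - 32815 = (-33 - 28) - 32815 = -61 - 32815 = -32876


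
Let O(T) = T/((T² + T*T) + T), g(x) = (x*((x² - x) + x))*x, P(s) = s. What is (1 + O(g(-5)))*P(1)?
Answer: 1252/1251 ≈ 1.0008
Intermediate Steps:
g(x) = x⁴ (g(x) = (x*x²)*x = x³*x = x⁴)
O(T) = T/(T + 2*T²) (O(T) = T/((T² + T²) + T) = T/(2*T² + T) = T/(T + 2*T²))
(1 + O(g(-5)))*P(1) = (1 + 1/(1 + 2*(-5)⁴))*1 = (1 + 1/(1 + 2*625))*1 = (1 + 1/(1 + 1250))*1 = (1 + 1/1251)*1 = (1252/1251)*1 = 1252/1251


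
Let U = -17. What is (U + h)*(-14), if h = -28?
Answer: 630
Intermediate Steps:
(U + h)*(-14) = (-17 - 28)*(-14) = -45*(-14) = 630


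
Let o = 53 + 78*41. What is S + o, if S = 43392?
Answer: 46643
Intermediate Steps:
o = 3251 (o = 53 + 3198 = 3251)
S + o = 43392 + 3251 = 46643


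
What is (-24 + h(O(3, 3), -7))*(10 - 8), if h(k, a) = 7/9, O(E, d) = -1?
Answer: -418/9 ≈ -46.444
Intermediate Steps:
h(k, a) = 7/9 (h(k, a) = 7*(1/9) = 7/9)
(-24 + h(O(3, 3), -7))*(10 - 8) = (-24 + 7/9)*(10 - 8) = -209/9*2 = -418/9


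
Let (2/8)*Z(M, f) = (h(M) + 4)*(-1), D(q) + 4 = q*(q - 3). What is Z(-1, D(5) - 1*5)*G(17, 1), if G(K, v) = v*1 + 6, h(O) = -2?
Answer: -56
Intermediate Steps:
G(K, v) = 6 + v (G(K, v) = v + 6 = 6 + v)
D(q) = -4 + q*(-3 + q) (D(q) = -4 + q*(q - 3) = -4 + q*(-3 + q))
Z(M, f) = -8 (Z(M, f) = 4*((-2 + 4)*(-1)) = 4*(2*(-1)) = 4*(-2) = -8)
Z(-1, D(5) - 1*5)*G(17, 1) = -8*(6 + 1) = -8*7 = -56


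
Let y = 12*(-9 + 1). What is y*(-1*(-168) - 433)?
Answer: 25440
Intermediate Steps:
y = -96 (y = 12*(-8) = -96)
y*(-1*(-168) - 433) = -96*(-1*(-168) - 433) = -96*(168 - 433) = -96*(-265) = 25440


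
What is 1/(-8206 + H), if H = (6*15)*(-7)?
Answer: -1/8836 ≈ -0.00011317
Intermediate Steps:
H = -630 (H = 90*(-7) = -630)
1/(-8206 + H) = 1/(-8206 - 630) = 1/(-8836) = -1/8836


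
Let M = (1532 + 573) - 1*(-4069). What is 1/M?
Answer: 1/6174 ≈ 0.00016197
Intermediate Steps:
M = 6174 (M = 2105 + 4069 = 6174)
1/M = 1/6174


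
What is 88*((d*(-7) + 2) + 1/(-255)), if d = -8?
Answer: 1301432/255 ≈ 5103.7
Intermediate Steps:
88*((d*(-7) + 2) + 1/(-255)) = 88*((-8*(-7) + 2) + 1/(-255)) = 88*((56 + 2) - 1/255) = 88*(58 - 1/255) = 88*(14789/255) = 1301432/255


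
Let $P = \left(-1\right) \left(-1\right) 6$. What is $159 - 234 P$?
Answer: $-1245$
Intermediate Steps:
$P = 6$ ($P = 1 \cdot 6 = 6$)
$159 - 234 P = 159 - 1404 = -1245$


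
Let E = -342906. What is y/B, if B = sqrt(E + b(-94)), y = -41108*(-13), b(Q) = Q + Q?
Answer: -267202*I*sqrt(343094)/171547 ≈ -912.35*I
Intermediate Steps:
b(Q) = 2*Q
y = 534404
B = I*sqrt(343094) (B = sqrt(-342906 + 2*(-94)) = sqrt(-342906 - 188) = sqrt(-343094) = I*sqrt(343094) ≈ 585.74*I)
y/B = 534404/((I*sqrt(343094))) = 534404*(-I*sqrt(343094)/343094) = -267202*I*sqrt(343094)/171547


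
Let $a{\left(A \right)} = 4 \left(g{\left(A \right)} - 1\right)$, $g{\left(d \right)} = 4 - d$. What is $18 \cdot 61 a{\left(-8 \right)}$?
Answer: $48312$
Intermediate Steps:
$a{\left(A \right)} = 12 - 4 A$ ($a{\left(A \right)} = 4 \left(\left(4 - A\right) - 1\right) = 4 \left(3 - A\right) = 12 - 4 A$)
$18 \cdot 61 a{\left(-8 \right)} = 18 \cdot 61 \left(12 - -32\right) = 1098 \left(12 + 32\right) = 1098 \cdot 44 = 48312$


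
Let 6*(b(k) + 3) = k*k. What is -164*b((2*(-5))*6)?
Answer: -97908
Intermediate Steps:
b(k) = -3 + k**2/6 (b(k) = -3 + (k*k)/6 = -3 + k**2/6)
-164*b((2*(-5))*6) = -164*(-3 + ((2*(-5))*6)**2/6) = -164*(-3 + (-10*6)**2/6) = -164*(-3 + (1/6)*(-60)**2) = -164*(-3 + (1/6)*3600) = -164*(-3 + 600) = -164*597 = -97908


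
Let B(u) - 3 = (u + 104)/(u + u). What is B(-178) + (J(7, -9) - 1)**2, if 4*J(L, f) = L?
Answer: 5369/1424 ≈ 3.7704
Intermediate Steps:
B(u) = 3 + (104 + u)/(2*u) (B(u) = 3 + (u + 104)/(u + u) = 3 + (104 + u)/((2*u)) = 3 + (104 + u)*(1/(2*u)) = 3 + (104 + u)/(2*u))
J(L, f) = L/4
B(-178) + (J(7, -9) - 1)**2 = (7/2 + 52/(-178)) + ((1/4)*7 - 1)**2 = (7/2 + 52*(-1/178)) + (7/4 - 1)**2 = (7/2 - 26/89) + (3/4)**2 = 571/178 + 9/16 = 5369/1424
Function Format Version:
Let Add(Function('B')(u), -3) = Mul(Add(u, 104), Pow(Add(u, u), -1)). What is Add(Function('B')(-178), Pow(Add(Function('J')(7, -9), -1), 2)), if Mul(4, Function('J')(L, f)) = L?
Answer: Rational(5369, 1424) ≈ 3.7704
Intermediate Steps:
Function('B')(u) = Add(3, Mul(Rational(1, 2), Pow(u, -1), Add(104, u))) (Function('B')(u) = Add(3, Mul(Add(u, 104), Pow(Add(u, u), -1))) = Add(3, Mul(Add(104, u), Pow(Mul(2, u), -1))) = Add(3, Mul(Add(104, u), Mul(Rational(1, 2), Pow(u, -1)))) = Add(3, Mul(Rational(1, 2), Pow(u, -1), Add(104, u))))
Function('J')(L, f) = Mul(Rational(1, 4), L)
Add(Function('B')(-178), Pow(Add(Function('J')(7, -9), -1), 2)) = Add(Add(Rational(7, 2), Mul(52, Pow(-178, -1))), Pow(Add(Mul(Rational(1, 4), 7), -1), 2)) = Add(Add(Rational(7, 2), Mul(52, Rational(-1, 178))), Pow(Add(Rational(7, 4), -1), 2)) = Add(Add(Rational(7, 2), Rational(-26, 89)), Pow(Rational(3, 4), 2)) = Add(Rational(571, 178), Rational(9, 16)) = Rational(5369, 1424)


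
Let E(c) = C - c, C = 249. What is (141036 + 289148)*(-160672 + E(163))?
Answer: -69081527824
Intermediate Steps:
E(c) = 249 - c
(141036 + 289148)*(-160672 + E(163)) = (141036 + 289148)*(-160672 + (249 - 1*163)) = 430184*(-160672 + (249 - 163)) = 430184*(-160672 + 86) = 430184*(-160586) = -69081527824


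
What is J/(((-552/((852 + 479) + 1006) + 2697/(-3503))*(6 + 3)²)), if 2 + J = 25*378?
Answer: -831679096/7173765 ≈ -115.93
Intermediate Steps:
J = 9448 (J = -2 + 25*378 = -2 + 9450 = 9448)
J/(((-552/((852 + 479) + 1006) + 2697/(-3503))*(6 + 3)²)) = 9448/(((-552/((852 + 479) + 1006) + 2697/(-3503))*(6 + 3)²)) = 9448/(((-552/(1331 + 1006) + 2697*(-1/3503))*9²)) = 9448/(((-552/2337 - 87/113)*81)) = 9448/(((-552*1/2337 - 87/113)*81)) = 9448/(((-184/779 - 87/113)*81)) = 9448/((-88565/88027*81)) = 9448/(-7173765/88027) = 9448*(-88027/7173765) = -831679096/7173765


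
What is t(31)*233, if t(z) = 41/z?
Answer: 9553/31 ≈ 308.16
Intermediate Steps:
t(31)*233 = (41/31)*233 = 9553/31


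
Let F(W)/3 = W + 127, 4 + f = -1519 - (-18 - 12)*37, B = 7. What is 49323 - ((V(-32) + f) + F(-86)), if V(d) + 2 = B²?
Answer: 49566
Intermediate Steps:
f = -413 (f = -4 + (-1519 - (-18 - 12)*37) = -4 + (-1519 - (-30)*37) = -4 + (-1519 - 1*(-1110)) = -4 + (-1519 + 1110) = -4 - 409 = -413)
V(d) = 47 (V(d) = -2 + 7² = -2 + 49 = 47)
F(W) = 381 + 3*W (F(W) = 3*(W + 127) = 3*(127 + W) = 381 + 3*W)
49323 - ((V(-32) + f) + F(-86)) = 49323 - ((47 - 413) + (381 + 3*(-86))) = 49323 - (-366 + (381 - 258)) = 49323 - (-366 + 123) = 49323 - 1*(-243) = 49323 + 243 = 49566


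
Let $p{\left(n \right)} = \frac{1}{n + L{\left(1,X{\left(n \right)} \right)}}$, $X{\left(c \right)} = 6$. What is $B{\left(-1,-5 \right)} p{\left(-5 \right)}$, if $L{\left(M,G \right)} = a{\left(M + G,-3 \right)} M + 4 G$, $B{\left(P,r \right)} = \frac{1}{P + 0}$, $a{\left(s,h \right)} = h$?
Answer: $- \frac{1}{16} \approx -0.0625$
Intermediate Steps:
$B{\left(P,r \right)} = \frac{1}{P}$
$L{\left(M,G \right)} = - 3 M + 4 G$
$p{\left(n \right)} = \frac{1}{21 + n}$ ($p{\left(n \right)} = \frac{1}{n + \left(\left(-3\right) 1 + 4 \cdot 6\right)} = \frac{1}{n + \left(-3 + 24\right)} = \frac{1}{n + 21} = \frac{1}{21 + n}$)
$B{\left(-1,-5 \right)} p{\left(-5 \right)} = \frac{1}{\left(-1\right) \left(21 - 5\right)} = - \frac{1}{16}$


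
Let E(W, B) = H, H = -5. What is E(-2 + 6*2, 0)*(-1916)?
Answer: 9580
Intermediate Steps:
E(W, B) = -5
E(-2 + 6*2, 0)*(-1916) = -5*(-1916) = 9580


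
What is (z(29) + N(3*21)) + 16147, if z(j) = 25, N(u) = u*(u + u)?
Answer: 24110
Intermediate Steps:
N(u) = 2*u² (N(u) = u*(2*u) = 2*u²)
(z(29) + N(3*21)) + 16147 = (25 + 2*(3*21)²) + 16147 = (25 + 2*63²) + 16147 = (25 + 2*3969) + 16147 = (25 + 7938) + 16147 = 7963 + 16147 = 24110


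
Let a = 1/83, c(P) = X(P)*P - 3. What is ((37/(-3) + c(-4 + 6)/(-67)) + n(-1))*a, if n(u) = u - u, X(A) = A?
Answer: -2482/16683 ≈ -0.14877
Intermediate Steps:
n(u) = 0
c(P) = -3 + P² (c(P) = P*P - 3 = P² - 3 = -3 + P²)
a = 1/83 ≈ 0.012048
((37/(-3) + c(-4 + 6)/(-67)) + n(-1))*a = ((37/(-3) + (-3 + (-4 + 6)²)/(-67)) + 0)*(1/83) = ((37*(-⅓) + (-3 + 2²)*(-1/67)) + 0)*(1/83) = ((-37/3 + (-3 + 4)*(-1/67)) + 0)*(1/83) = ((-37/3 + 1*(-1/67)) + 0)*(1/83) = ((-37/3 - 1/67) + 0)*(1/83) = (-2482/201 + 0)*(1/83) = -2482/201*1/83 = -2482/16683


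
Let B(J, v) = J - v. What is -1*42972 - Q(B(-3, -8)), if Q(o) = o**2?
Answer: -42997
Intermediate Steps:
-1*42972 - Q(B(-3, -8)) = -1*42972 - (-3 - 1*(-8))**2 = -42972 - (-3 + 8)**2 = -42972 - 1*5**2 = -42972 - 1*25 = -42972 - 25 = -42997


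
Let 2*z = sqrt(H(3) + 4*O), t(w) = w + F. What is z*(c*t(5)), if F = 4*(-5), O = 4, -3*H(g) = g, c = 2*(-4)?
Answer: 60*sqrt(15) ≈ 232.38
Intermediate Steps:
c = -8
H(g) = -g/3
F = -20
t(w) = -20 + w (t(w) = w - 20 = -20 + w)
z = sqrt(15)/2 (z = sqrt(-1/3*3 + 4*4)/2 = sqrt(-1 + 16)/2 = sqrt(15)/2 ≈ 1.9365)
z*(c*t(5)) = (sqrt(15)/2)*(-8*(-20 + 5)) = (sqrt(15)/2)*(-8*(-15)) = (sqrt(15)/2)*120 = 60*sqrt(15)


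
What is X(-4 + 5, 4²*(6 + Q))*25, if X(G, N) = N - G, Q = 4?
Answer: 3975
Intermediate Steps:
X(-4 + 5, 4²*(6 + Q))*25 = (4²*(6 + 4) - (-4 + 5))*25 = (16*10 - 1*1)*25 = (160 - 1)*25 = 159*25 = 3975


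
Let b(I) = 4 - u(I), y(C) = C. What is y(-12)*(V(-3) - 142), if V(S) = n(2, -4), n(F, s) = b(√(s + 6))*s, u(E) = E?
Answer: 1896 - 48*√2 ≈ 1828.1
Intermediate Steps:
b(I) = 4 - I
n(F, s) = s*(4 - √(6 + s)) (n(F, s) = (4 - √(s + 6))*s = (4 - √(6 + s))*s = s*(4 - √(6 + s)))
V(S) = -16 + 4*√2 (V(S) = -4*(4 - √(6 - 4)) = -4*(4 - √2) = -16 + 4*√2)
y(-12)*(V(-3) - 142) = -12*((-16 + 4*√2) - 142) = -12*(-158 + 4*√2) = 1896 - 48*√2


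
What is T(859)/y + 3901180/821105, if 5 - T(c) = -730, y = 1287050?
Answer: 200864689247/42272127610 ≈ 4.7517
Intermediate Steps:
T(c) = 735 (T(c) = 5 - 1*(-730) = 5 + 730 = 735)
T(859)/y + 3901180/821105 = 735/1287050 + 3901180/821105 = 735*(1/1287050) + 3901180*(1/821105) = 147/257410 + 780236/164221 = 200864689247/42272127610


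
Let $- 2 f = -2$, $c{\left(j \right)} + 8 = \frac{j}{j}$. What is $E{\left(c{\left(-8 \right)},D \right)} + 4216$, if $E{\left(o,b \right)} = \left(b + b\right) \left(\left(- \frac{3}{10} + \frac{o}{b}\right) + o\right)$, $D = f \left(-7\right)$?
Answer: $\frac{21521}{5} \approx 4304.2$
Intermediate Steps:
$c{\left(j \right)} = -7$ ($c{\left(j \right)} = -8 + \frac{j}{j} = -8 + 1 = -7$)
$f = 1$ ($f = \left(- \frac{1}{2}\right) \left(-2\right) = 1$)
$D = -7$ ($D = 1 \left(-7\right) = -7$)
$E{\left(o,b \right)} = 2 b \left(- \frac{3}{10} + o + \frac{o}{b}\right)$ ($E{\left(o,b \right)} = 2 b \left(\left(\left(-3\right) \frac{1}{10} + \frac{o}{b}\right) + o\right) = 2 b \left(\left(- \frac{3}{10} + \frac{o}{b}\right) + o\right) = 2 b \left(- \frac{3}{10} + o + \frac{o}{b}\right)$)
$E{\left(c{\left(-8 \right)},D \right)} + 4216 = \left(2 \left(-7\right) - - \frac{21}{5} + 2 \left(-7\right) \left(-7\right)\right) + 4216 = \left(-14 + \frac{21}{5} + 98\right) + 4216 = \frac{441}{5} + 4216 = \frac{21521}{5}$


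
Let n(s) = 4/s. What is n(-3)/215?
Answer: -4/645 ≈ -0.0062016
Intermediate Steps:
n(-3)/215 = (4/(-3))/215 = (4*(-⅓))/215 = (1/215)*(-4/3) = -4/645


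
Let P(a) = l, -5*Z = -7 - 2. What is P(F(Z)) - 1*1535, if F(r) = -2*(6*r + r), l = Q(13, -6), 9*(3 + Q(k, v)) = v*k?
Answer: -4640/3 ≈ -1546.7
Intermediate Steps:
Q(k, v) = -3 + k*v/9 (Q(k, v) = -3 + (v*k)/9 = -3 + (k*v)/9 = -3 + k*v/9)
Z = 9/5 (Z = -(-7 - 2)/5 = -1/5*(-9) = 9/5 ≈ 1.8000)
l = -35/3 (l = -3 + (1/9)*13*(-6) = -3 - 26/3 = -35/3 ≈ -11.667)
F(r) = -14*r
P(a) = -35/3
P(F(Z)) - 1*1535 = -35/3 - 1*1535 = -35/3 - 1535 = -4640/3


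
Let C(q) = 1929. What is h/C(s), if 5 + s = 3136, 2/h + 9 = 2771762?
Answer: 2/5346711537 ≈ 3.7406e-10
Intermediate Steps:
h = 2/2771753 (h = 2/(-9 + 2771762) = 2/2771753 ≈ 7.2156e-7)
s = 3131 (s = -5 + 3136 = 3131)
h/C(s) = (2/2771753)/1929 = (2/2771753)*(1/1929) = 2/5346711537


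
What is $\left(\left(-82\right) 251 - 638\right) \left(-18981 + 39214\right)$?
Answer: $-429344260$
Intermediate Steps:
$\left(\left(-82\right) 251 - 638\right) \left(-18981 + 39214\right) = \left(-20582 - 638\right) 20233 = \left(-21220\right) 20233 = -429344260$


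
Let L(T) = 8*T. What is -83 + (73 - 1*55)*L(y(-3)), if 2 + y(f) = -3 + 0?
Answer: -803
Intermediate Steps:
y(f) = -5 (y(f) = -2 + (-3 + 0) = -2 - 3 = -5)
-83 + (73 - 1*55)*L(y(-3)) = -83 + (73 - 1*55)*(8*(-5)) = -83 + (73 - 55)*(-40) = -83 + 18*(-40) = -83 - 720 = -803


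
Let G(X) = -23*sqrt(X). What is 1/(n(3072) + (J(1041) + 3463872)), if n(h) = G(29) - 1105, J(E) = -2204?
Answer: 3460563/11975496261628 + 23*sqrt(29)/11975496261628 ≈ 2.8898e-7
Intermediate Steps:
n(h) = -1105 - 23*sqrt(29) (n(h) = -23*sqrt(29) - 1105 = -1105 - 23*sqrt(29))
1/(n(3072) + (J(1041) + 3463872)) = 1/((-1105 - 23*sqrt(29)) + (-2204 + 3463872)) = 1/((-1105 - 23*sqrt(29)) + 3461668) = 1/(3460563 - 23*sqrt(29))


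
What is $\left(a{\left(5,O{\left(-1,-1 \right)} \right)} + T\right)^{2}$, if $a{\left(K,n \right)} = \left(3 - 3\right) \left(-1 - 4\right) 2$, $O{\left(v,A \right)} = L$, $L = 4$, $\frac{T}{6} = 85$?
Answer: $260100$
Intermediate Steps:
$T = 510$ ($T = 6 \cdot 85 = 510$)
$O{\left(v,A \right)} = 4$
$a{\left(K,n \right)} = 0$ ($a{\left(K,n \right)} = 0 \left(\left(-5\right) 2\right) = 0 \left(-10\right) = 0$)
$\left(a{\left(5,O{\left(-1,-1 \right)} \right)} + T\right)^{2} = \left(0 + 510\right)^{2} = 510^{2} = 260100$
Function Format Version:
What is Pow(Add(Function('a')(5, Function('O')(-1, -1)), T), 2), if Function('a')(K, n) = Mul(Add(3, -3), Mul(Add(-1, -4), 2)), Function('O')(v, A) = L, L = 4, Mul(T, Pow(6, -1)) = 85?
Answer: 260100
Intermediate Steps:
T = 510 (T = Mul(6, 85) = 510)
Function('O')(v, A) = 4
Function('a')(K, n) = 0 (Function('a')(K, n) = Mul(0, Mul(-5, 2)) = Mul(0, -10) = 0)
Pow(Add(Function('a')(5, Function('O')(-1, -1)), T), 2) = Pow(Add(0, 510), 2) = Pow(510, 2) = 260100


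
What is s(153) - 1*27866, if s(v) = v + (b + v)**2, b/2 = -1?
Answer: -4912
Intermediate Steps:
b = -2 (b = 2*(-1) = -2)
s(v) = v + (-2 + v)**2
s(153) - 1*27866 = (153 + (-2 + 153)**2) - 1*27866 = (153 + 151**2) - 27866 = (153 + 22801) - 27866 = 22954 - 27866 = -4912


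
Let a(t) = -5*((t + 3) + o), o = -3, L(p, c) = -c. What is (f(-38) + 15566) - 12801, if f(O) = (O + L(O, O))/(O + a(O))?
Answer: 2765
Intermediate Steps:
a(t) = -5*t (a(t) = -5*((t + 3) - 3) = -5*((3 + t) - 3) = -5*t)
f(O) = 0 (f(O) = (O - O)/(O - 5*O) = 0/((-4*O)) = 0*(-1/(4*O)) = 0)
(f(-38) + 15566) - 12801 = (0 + 15566) - 12801 = 15566 - 12801 = 2765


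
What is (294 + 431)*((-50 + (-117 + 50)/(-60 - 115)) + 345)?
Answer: 1499068/7 ≈ 2.1415e+5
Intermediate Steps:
(294 + 431)*((-50 + (-117 + 50)/(-60 - 115)) + 345) = 725*((-50 - 67/(-175)) + 345) = 725*((-50 - 67*(-1/175)) + 345) = 725*((-50 + 67/175) + 345) = 725*(-8683/175 + 345) = 725*(51692/175) = 1499068/7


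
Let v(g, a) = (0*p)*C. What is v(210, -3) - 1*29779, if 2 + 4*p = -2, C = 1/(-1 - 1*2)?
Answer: -29779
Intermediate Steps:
C = -1/3 (C = 1/(-1 - 2) = 1/(-3) = -1/3 ≈ -0.33333)
p = -1 (p = -1/2 + (1/4)*(-2) = -1/2 - 1/2 = -1)
v(g, a) = 0 (v(g, a) = (0*(-1))*(-1/3) = 0*(-1/3) = 0)
v(210, -3) - 1*29779 = 0 - 1*29779 = 0 - 29779 = -29779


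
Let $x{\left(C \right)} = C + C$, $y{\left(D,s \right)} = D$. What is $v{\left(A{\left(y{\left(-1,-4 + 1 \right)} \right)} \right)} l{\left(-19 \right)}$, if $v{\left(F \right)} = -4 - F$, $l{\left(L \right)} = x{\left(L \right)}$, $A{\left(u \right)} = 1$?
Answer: $190$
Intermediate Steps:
$x{\left(C \right)} = 2 C$
$l{\left(L \right)} = 2 L$
$v{\left(A{\left(y{\left(-1,-4 + 1 \right)} \right)} \right)} l{\left(-19 \right)} = \left(-4 - 1\right) 2 \left(-19\right) = \left(-4 - 1\right) \left(-38\right) = \left(-5\right) \left(-38\right) = 190$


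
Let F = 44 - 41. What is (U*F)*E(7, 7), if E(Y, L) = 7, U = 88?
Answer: 1848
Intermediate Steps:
F = 3
(U*F)*E(7, 7) = (88*3)*7 = 264*7 = 1848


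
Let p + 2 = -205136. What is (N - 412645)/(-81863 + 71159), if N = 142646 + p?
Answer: 158379/3568 ≈ 44.389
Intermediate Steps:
p = -205138 (p = -2 - 205136 = -205138)
N = -62492 (N = 142646 - 205138 = -62492)
(N - 412645)/(-81863 + 71159) = (-62492 - 412645)/(-81863 + 71159) = -475137/(-10704) = -475137*(-1/10704) = 158379/3568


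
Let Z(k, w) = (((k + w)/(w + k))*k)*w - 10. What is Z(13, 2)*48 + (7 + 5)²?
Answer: 912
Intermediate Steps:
Z(k, w) = -10 + k*w (Z(k, w) = (((k + w)/(k + w))*k)*w - 10 = (1*k)*w - 10 = k*w - 10 = -10 + k*w)
Z(13, 2)*48 + (7 + 5)² = (-10 + 13*2)*48 + (7 + 5)² = (-10 + 26)*48 + 12² = 16*48 + 144 = 768 + 144 = 912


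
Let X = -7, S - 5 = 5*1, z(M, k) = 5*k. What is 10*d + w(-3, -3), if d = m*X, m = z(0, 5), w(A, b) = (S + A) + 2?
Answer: -1741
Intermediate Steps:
S = 10 (S = 5 + 5*1 = 5 + 5 = 10)
w(A, b) = 12 + A (w(A, b) = (10 + A) + 2 = 12 + A)
m = 25 (m = 5*5 = 25)
d = -175 (d = 25*(-7) = -175)
10*d + w(-3, -3) = 10*(-175) + (12 - 3) = -1750 + 9 = -1741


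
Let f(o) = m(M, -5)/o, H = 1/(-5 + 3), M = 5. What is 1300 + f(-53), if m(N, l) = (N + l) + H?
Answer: 137801/106 ≈ 1300.0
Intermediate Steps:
H = -½ (H = 1/(-2) = -½ ≈ -0.50000)
m(N, l) = -½ + N + l (m(N, l) = (N + l) - ½ = -½ + N + l)
f(o) = -1/(2*o) (f(o) = (-½ + 5 - 5)/o = -1/(2*o))
1300 + f(-53) = 1300 - ½/(-53) = 1300 - ½*(-1/53) = 1300 + 1/106 = 137801/106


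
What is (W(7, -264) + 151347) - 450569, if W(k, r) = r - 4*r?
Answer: -298430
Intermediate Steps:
W(k, r) = -3*r
(W(7, -264) + 151347) - 450569 = (-3*(-264) + 151347) - 450569 = (792 + 151347) - 450569 = 152139 - 450569 = -298430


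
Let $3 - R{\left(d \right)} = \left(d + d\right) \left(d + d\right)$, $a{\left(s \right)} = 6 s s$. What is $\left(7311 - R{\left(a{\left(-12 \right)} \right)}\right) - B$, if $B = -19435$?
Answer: $3012727$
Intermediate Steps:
$a{\left(s \right)} = 6 s^{2}$
$R{\left(d \right)} = 3 - 4 d^{2}$ ($R{\left(d \right)} = 3 - \left(d + d\right) \left(d + d\right) = 3 - 2 d 2 d = 3 - 4 d^{2}$)
$\left(7311 - R{\left(a{\left(-12 \right)} \right)}\right) - B = \left(7311 - \left(3 - 4 \left(6 \left(-12\right)^{2}\right)^{2}\right)\right) - -19435 = \left(7311 - \left(3 - 4 \left(6 \cdot 144\right)^{2}\right)\right) + 19435 = \left(7311 - \left(3 - 4 \cdot 864^{2}\right)\right) + 19435 = \left(7311 - \left(3 - 2985984\right)\right) + 19435 = \left(7311 - -2985981\right) + 19435 = \left(7311 + 2985981\right) + 19435 = 2993292 + 19435 = 3012727$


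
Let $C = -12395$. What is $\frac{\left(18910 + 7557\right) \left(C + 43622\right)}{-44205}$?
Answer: $- \frac{39356429}{2105} \approx -18697.0$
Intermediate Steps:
$\frac{\left(18910 + 7557\right) \left(C + 43622\right)}{-44205} = \frac{\left(18910 + 7557\right) \left(-12395 + 43622\right)}{-44205} = 26467 \cdot 31227 \left(- \frac{1}{44205}\right) = 826485009 \left(- \frac{1}{44205}\right) = - \frac{39356429}{2105}$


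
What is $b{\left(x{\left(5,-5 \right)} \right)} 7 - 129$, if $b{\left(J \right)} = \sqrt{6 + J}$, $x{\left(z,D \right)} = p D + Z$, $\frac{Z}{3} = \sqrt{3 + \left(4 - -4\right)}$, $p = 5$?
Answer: $-129 + 7 i \sqrt{19 - 3 \sqrt{11}} \approx -129.0 + 21.058 i$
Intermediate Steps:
$Z = 3 \sqrt{11}$ ($Z = 3 \sqrt{3 + \left(4 - -4\right)} = 3 \sqrt{3 + \left(4 + 4\right)} = 3 \sqrt{3 + 8} = 3 \sqrt{11} \approx 9.9499$)
$x{\left(z,D \right)} = 3 \sqrt{11} + 5 D$ ($x{\left(z,D \right)} = 5 D + 3 \sqrt{11} = 3 \sqrt{11} + 5 D$)
$b{\left(x{\left(5,-5 \right)} \right)} 7 - 129 = \sqrt{6 + \left(3 \sqrt{11} + 5 \left(-5\right)\right)} 7 - 129 = \sqrt{6 - \left(25 - 3 \sqrt{11}\right)} 7 - 129 = \sqrt{-19 + 3 \sqrt{11}} \cdot 7 - 129 = 7 \sqrt{-19 + 3 \sqrt{11}} - 129 = -129 + 7 \sqrt{-19 + 3 \sqrt{11}}$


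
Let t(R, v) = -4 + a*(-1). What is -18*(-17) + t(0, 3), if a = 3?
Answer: 299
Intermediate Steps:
t(R, v) = -7 (t(R, v) = -4 + 3*(-1) = -4 - 3 = -7)
-18*(-17) + t(0, 3) = -18*(-17) - 7 = 306 - 7 = 299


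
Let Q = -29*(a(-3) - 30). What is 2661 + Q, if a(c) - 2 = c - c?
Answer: 3473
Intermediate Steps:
a(c) = 2 (a(c) = 2 + (c - c) = 2 + 0 = 2)
Q = 812 (Q = -29*(2 - 30) = -29*(-28) = 812)
2661 + Q = 2661 + 812 = 3473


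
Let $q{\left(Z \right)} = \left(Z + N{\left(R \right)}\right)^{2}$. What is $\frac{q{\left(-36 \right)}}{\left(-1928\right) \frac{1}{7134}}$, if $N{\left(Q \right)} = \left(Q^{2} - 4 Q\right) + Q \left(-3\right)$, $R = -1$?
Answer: $- \frac{699132}{241} \approx -2901.0$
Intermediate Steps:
$N{\left(Q \right)} = Q^{2} - 7 Q$ ($N{\left(Q \right)} = \left(Q^{2} - 4 Q\right) - 3 Q = Q^{2} - 7 Q$)
$q{\left(Z \right)} = \left(8 + Z\right)^{2}$ ($q{\left(Z \right)} = \left(Z - \left(-7 - 1\right)\right)^{2} = \left(Z - -8\right)^{2} = \left(Z + 8\right)^{2} = \left(8 + Z\right)^{2}$)
$\frac{q{\left(-36 \right)}}{\left(-1928\right) \frac{1}{7134}} = \frac{\left(8 - 36\right)^{2}}{\left(-1928\right) \frac{1}{7134}} = \frac{\left(-28\right)^{2}}{\left(-1928\right) \frac{1}{7134}} = \frac{784}{- \frac{964}{3567}} = 784 \left(- \frac{3567}{964}\right) = - \frac{699132}{241}$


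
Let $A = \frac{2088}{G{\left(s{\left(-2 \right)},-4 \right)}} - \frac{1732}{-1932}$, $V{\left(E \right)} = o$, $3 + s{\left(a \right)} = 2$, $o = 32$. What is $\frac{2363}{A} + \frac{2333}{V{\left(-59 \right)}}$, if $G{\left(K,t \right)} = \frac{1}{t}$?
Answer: $\frac{9373826611}{129074656} \approx 72.623$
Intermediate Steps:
$s{\left(a \right)} = -1$ ($s{\left(a \right)} = -3 + 2 = -1$)
$V{\left(E \right)} = 32$
$A = - \frac{4033583}{483}$ ($A = \frac{2088}{\frac{1}{-4}} - \frac{1732}{-1932} = \frac{2088}{- \frac{1}{4}} - - \frac{433}{483} = 2088 \left(-4\right) + \frac{433}{483} = -8352 + \frac{433}{483} = - \frac{4033583}{483} \approx -8351.1$)
$\frac{2363}{A} + \frac{2333}{V{\left(-59 \right)}} = \frac{2363}{- \frac{4033583}{483}} + \frac{2333}{32} = 2363 \left(- \frac{483}{4033583}\right) + 2333 \cdot \frac{1}{32} = - \frac{1141329}{4033583} + \frac{2333}{32} = \frac{9373826611}{129074656}$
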